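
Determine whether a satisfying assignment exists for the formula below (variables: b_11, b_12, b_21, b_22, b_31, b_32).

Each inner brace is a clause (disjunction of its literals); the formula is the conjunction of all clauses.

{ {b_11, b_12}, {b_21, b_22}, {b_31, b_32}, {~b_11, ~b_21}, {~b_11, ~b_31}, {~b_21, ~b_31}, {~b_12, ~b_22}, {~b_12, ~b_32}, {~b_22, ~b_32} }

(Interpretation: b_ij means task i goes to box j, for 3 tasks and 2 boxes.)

No, unsatisfiable

Suppose b_11 = 1.
The clause (~b_21) is unit, so b_21 = 0.
The clause (b_22) is unit, so b_22 = 1.
The clause (~b_31) is unit, so b_31 = 0.
The clause (b_32) is unit, so b_32 = 1.
That conflicts with the unit clause (~b_32).
Backtrack on b_11: now try b_11 = 0.
The clause (b_12) is unit, so b_12 = 1.
The clause (~b_22) is unit, so b_22 = 0.
The clause (b_21) is unit, so b_21 = 1.
The clause (~b_31) is unit, so b_31 = 0.
The clause (b_32) is unit, so b_32 = 1.
That conflicts with the unit clause (~b_32).
Neither b_11 = 1 nor b_11 = 0 works.
No assignment satisfies every clause.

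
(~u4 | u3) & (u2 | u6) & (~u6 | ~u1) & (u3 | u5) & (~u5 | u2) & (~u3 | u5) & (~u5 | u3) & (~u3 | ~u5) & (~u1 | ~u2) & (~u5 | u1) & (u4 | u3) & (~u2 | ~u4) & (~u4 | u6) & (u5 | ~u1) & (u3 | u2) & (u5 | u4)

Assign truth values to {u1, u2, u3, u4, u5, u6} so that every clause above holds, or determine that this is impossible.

UNSATISFIABLE

Branch on u4: set u4 = 0.
Unit clause (u3) forces u3 = 1.
Unit clause (u5) forces u5 = 1.
But (~u5) is also a unit clause — contradiction.
So u4 must be the other value — set u4 = 1.
Unit clause (u3) forces u3 = 1.
Unit clause (u5) forces u5 = 1.
But (~u5) is also a unit clause — contradiction.
Either choice for u4 ends in contradiction.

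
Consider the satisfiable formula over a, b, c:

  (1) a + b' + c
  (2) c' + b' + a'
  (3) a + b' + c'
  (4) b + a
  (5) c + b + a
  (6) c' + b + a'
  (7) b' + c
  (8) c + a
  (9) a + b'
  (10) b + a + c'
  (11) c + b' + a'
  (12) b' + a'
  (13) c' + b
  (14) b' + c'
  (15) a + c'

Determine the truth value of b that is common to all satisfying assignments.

False

Suppose b = 1.
From the singleton clause (c), c = 1.
That conflicts with the unit clause (c').
So every satisfying assignment has b = False.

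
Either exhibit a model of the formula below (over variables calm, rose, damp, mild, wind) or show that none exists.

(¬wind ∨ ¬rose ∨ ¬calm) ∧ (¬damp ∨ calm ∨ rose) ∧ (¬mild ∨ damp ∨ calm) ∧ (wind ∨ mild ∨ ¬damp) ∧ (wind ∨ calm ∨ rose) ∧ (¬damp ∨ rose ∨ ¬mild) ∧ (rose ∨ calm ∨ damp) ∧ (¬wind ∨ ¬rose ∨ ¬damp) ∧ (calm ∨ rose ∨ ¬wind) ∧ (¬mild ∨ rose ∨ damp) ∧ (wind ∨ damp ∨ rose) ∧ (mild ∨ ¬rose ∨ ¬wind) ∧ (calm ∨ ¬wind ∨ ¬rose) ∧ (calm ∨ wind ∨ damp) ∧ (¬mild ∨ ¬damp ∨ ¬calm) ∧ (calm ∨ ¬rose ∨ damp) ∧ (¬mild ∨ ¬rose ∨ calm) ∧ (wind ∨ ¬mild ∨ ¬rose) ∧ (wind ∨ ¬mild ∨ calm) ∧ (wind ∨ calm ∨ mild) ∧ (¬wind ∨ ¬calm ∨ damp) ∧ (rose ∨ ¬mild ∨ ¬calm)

Suppose wind = True.
Suppose rose = False.
From the singleton clause (calm), calm = True.
From the singleton clause (damp), damp = True.
From the singleton clause (¬mild), mild = False.
Every clause now holds.

calm ↦ True, rose ↦ False, damp ↦ True, mild ↦ False, wind ↦ True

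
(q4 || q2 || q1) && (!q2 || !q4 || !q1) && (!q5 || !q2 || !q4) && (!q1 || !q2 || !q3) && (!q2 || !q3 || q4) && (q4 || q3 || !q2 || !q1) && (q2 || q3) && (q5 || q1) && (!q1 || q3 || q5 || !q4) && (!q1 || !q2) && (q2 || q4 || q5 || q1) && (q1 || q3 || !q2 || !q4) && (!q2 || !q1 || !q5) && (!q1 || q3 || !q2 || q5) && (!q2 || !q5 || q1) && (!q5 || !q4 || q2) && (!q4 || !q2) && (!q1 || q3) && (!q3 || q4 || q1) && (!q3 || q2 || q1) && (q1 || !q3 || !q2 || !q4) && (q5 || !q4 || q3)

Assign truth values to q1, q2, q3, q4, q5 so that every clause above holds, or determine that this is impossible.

q1=true,  q2=false,  q3=true,  q4=false,  q5=false

Branch on q2: set q2 = false.
From the singleton clause (q3), q3 = true.
From the singleton clause (q1), q1 = true.
Branch on q5: set q5 = false.
Every clause is now satisfied; q4 is unconstrained.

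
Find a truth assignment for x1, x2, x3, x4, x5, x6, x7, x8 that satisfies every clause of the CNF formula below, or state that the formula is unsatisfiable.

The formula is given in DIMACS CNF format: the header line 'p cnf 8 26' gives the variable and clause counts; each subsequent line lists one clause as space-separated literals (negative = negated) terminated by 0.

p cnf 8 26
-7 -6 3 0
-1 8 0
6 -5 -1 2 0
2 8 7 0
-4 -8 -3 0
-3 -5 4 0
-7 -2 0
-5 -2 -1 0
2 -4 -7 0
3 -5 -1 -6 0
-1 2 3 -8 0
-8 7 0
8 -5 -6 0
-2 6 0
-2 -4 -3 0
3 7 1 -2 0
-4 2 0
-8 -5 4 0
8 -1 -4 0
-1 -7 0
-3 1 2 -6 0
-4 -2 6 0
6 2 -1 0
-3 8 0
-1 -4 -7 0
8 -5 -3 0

Branch on x1: set x1 = False.
Branch on x7: set x7 = True.
The clause (¬x2) is unit, so x2 = False.
The clause (¬x4) is unit, so x4 = False.
Branch on x6: set x6 = False.
Branch on x3: set x3 = False.
Branch on x8: set x8 = False.
No clause remains; x5 is free.

x1: False,  x2: False,  x3: False,  x4: False,  x5: False,  x6: False,  x7: True,  x8: False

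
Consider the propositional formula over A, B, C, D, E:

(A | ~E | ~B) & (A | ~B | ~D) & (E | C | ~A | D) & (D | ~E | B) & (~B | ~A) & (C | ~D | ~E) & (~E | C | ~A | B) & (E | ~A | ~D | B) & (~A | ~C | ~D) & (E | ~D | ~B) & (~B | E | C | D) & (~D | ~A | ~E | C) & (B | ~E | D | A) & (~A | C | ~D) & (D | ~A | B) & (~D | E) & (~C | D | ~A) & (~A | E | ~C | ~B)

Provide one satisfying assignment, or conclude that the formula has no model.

Try B = 0.
Try D = 0.
From the singleton clause (~E), E = 0.
From the singleton clause (~A), A = 0.
Every clause is now satisfied; C is unconstrained.

A=0,  B=0,  C=0,  D=0,  E=0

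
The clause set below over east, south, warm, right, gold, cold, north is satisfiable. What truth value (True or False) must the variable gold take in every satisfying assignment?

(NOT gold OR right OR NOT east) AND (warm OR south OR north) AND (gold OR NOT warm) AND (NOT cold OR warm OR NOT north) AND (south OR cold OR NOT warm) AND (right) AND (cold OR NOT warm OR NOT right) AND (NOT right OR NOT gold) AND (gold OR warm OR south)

Suppose gold = true.
The clause (right) is unit, so right = true.
But (NOT right) is also a unit clause — contradiction.
So every satisfying assignment has gold = False.

False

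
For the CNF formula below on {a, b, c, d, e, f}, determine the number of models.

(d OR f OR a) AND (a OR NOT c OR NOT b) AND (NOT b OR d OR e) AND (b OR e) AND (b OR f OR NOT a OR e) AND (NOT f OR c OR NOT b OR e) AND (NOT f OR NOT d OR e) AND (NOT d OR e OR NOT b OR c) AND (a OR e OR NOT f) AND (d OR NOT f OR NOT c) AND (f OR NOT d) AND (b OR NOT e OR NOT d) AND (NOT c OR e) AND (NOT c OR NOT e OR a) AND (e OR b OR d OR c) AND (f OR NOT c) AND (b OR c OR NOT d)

9

There are 2^6 = 64 truth assignments over (a, b, c, d, e, f).
Split on e. With e = true, the clauses containing e are satisfied and NOT e drops from the rest; 9 of the 2^5 = 32 assignments to the other variables satisfy what remains.
With e = false, by the same count on the reduced clause set, 0 assignments work.
Total: 9 + 0 = 9.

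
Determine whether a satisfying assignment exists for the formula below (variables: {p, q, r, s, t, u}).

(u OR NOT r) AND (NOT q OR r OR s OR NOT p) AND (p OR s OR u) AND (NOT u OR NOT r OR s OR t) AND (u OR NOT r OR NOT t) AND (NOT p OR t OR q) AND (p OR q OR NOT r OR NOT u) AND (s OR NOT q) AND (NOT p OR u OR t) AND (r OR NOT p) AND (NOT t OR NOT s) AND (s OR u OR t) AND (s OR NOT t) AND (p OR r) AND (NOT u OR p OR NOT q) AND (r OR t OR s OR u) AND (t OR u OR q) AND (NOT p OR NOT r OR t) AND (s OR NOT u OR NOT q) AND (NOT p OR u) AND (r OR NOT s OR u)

Branch on u: set u = true.
Branch on s: set s = true.
Unit clause (NOT t) forces t = false.
Branch on p: set p = false.
Unit clause (r) forces r = true.
Unit clause (q) forces q = true.
But (NOT q) is also a unit clause — contradiction.
So p must be the other value — set p = true.
Unit clause (q) forces q = true.
Unit clause (r) forces r = true.
But (NOT r) is also a unit clause — contradiction.
Either choice for p ends in contradiction.
So s must be the other value — set s = false.
Unit clause (NOT q) forces q = false.
Unit clause (NOT t) forces t = false.
Unit clause (NOT r) forces r = false.
Unit clause (NOT p) forces p = false.
But (p) is also a unit clause — contradiction.
Either choice for s ends in contradiction.
So u must be the other value — set u = false.
Unit clause (NOT r) forces r = false.
Unit clause (NOT p) forces p = false.
But (p) is also a unit clause — contradiction.
Either choice for u ends in contradiction.
No assignment satisfies every clause.

Unsatisfiable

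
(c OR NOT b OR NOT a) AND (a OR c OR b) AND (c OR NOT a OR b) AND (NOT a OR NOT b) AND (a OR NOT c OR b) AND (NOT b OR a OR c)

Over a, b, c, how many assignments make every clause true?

2

There are 2^3 = 8 truth assignments over (a, b, c).
Split on b. With b = true, the clauses containing b are satisfied and NOT b drops from the rest; 1 of the 2^2 = 4 assignments to the other variables satisfy what remains.
With b = false, by the same count on the reduced clause set, 1 assignment works.
(One model: a=F, b=T, c=T.)
Total: 1 + 1 = 2.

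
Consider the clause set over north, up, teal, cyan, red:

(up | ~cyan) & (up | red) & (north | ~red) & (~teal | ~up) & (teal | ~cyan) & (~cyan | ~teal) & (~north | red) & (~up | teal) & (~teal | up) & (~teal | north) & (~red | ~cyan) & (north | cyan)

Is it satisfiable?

Case up = 0:
The clause (~cyan) is unit, so cyan = 0.
The clause (red) is unit, so red = 1.
The clause (north) is unit, so north = 1.
The clause (~teal) is unit, so teal = 0.
Every clause now holds.
A satisfying assignment: north ↦ 1,  up ↦ 0,  teal ↦ 0,  cyan ↦ 0,  red ↦ 1.

Yes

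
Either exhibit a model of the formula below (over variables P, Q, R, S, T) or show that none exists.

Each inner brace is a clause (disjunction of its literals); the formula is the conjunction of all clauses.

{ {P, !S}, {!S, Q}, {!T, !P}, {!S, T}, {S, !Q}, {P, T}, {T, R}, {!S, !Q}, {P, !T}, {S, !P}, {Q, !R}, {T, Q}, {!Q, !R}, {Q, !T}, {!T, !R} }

UNSATISFIABLE

Try P = true.
The clause (!T) is unit, so T = false.
The clause (!S) is unit, so S = false.
Now (S) is unsatisfied and unit — conflict.
Undo P and try P = false.
The clause (!S) is unit, so S = false.
The clause (!Q) is unit, so Q = false.
The clause (T) is unit, so T = true.
Now (!T) is unsatisfied and unit — conflict.
Either choice for P ends in contradiction.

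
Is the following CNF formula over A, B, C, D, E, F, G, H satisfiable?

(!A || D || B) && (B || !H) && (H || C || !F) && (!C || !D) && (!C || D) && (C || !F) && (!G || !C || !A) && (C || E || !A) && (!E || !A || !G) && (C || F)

Unsatisfiable

Try B = true.
Try C = false.
The clause (!F) is unit, so F = false.
But (F) is also a unit clause — contradiction.
That branch fails; take C = true instead.
The clause (!D) is unit, so D = false.
But (D) is also a unit clause — contradiction.
Either choice for C ends in contradiction.
That branch fails; take B = false instead.
The clause (!H) is unit, so H = false.
Try A = false.
Try C = true.
The clause (!D) is unit, so D = false.
But (D) is also a unit clause — contradiction.
That branch fails; take C = false instead.
The clause (!F) is unit, so F = false.
But (F) is also a unit clause — contradiction.
Either choice for C ends in contradiction.
That branch fails; take A = true instead.
The clause (D) is unit, so D = true.
The clause (!C) is unit, so C = false.
The clause (!F) is unit, so F = false.
But (F) is also a unit clause — contradiction.
Either choice for A ends in contradiction.
Either choice for B ends in contradiction.
No assignment satisfies every clause.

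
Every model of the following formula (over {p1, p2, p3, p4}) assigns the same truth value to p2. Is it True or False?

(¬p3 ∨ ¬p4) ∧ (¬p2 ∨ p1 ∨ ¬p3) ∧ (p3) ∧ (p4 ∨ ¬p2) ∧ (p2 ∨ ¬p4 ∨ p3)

False

Suppose p2 = True.
From the singleton clause (p3), p3 = True.
From the singleton clause (¬p4), p4 = False.
That conflicts with the unit clause (p4).
So every satisfying assignment has p2 = False.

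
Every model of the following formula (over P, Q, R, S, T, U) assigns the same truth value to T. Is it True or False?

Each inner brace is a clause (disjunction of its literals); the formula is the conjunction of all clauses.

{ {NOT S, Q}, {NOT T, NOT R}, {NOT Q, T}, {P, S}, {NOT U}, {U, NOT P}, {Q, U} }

Suppose T = false.
The clause (NOT Q) is unit, so Q = false.
The clause (NOT S) is unit, so S = false.
The clause (P) is unit, so P = true.
The clause (NOT U) is unit, so U = false.
That conflicts with the unit clause (U).
So every satisfying assignment has T = True.

True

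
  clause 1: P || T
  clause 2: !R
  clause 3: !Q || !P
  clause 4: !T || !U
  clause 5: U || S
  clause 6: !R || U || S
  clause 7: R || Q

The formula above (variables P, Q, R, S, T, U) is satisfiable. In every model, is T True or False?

True

Suppose T = false.
Unit clause (P) forces P = true.
Unit clause (!R) forces R = false.
Unit clause (!Q) forces Q = false.
Now (Q) is unsatisfied and unit — conflict.
So every satisfying assignment has T = True.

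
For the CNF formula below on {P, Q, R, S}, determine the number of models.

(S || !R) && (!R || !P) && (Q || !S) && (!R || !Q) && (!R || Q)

There are 2^4 = 16 truth assignments over (P, Q, R, S).
Check each against the 5 clauses (columns in the order P, Q, R, S):
  F F F F  ✓ satisfies all
  F F F T  ✗ fails (Q || !S)
  F F T F  ✗ fails (S || !R)
  F F T T  ✗ fails (Q || !S)
  F T F F  ✓ satisfies all
  F T F T  ✓ satisfies all
  F T T F  ✗ fails (S || !R)
  F T T T  ✗ fails (!R || !Q)
  T F F F  ✓ satisfies all
  T F F T  ✗ fails (Q || !S)
  T F T F  ✗ fails (S || !R)
  T F T T  ✗ fails (!R || !P)
  T T F F  ✓ satisfies all
  T T F T  ✓ satisfies all
  T T T F  ✗ fails (S || !R)
  T T T T  ✗ fails (!R || !P)
6 of the 16 rows are models.

6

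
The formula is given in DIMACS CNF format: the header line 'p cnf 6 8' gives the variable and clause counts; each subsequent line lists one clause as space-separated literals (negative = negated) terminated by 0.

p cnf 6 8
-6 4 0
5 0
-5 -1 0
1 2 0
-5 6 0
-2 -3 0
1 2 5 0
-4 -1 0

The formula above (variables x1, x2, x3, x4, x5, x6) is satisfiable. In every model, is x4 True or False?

True

Suppose x4 = False.
(¬x6) alone gives x6 = False.
(x5) alone gives x5 = True.
Now (¬x5) is unsatisfied and unit — conflict.
So every satisfying assignment has x4 = True.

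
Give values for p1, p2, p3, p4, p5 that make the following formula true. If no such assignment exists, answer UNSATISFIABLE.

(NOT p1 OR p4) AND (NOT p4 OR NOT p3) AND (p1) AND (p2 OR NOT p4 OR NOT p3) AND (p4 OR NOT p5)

p1: true; p2: false; p3: false; p4: true; p5: false

(p1) alone gives p1 = true.
(p4) alone gives p4 = true.
(NOT p3) alone gives p3 = false.
Every clause is now satisfied; p2, p5 are unconstrained.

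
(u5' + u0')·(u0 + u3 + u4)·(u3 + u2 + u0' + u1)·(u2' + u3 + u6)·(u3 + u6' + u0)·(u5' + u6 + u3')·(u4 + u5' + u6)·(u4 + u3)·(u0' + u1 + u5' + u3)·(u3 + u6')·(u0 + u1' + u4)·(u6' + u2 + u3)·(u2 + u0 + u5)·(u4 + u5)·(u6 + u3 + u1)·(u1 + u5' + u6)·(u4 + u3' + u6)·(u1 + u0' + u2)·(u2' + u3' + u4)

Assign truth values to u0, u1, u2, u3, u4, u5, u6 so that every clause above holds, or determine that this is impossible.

Branch on u5: set u5 = 0.
The clause (u4) is unit, so u4 = 1.
Branch on u3: set u3 = 0.
The clause (u6') is unit, so u6 = 0.
The clause (u2') is unit, so u2 = 0.
The clause (u0) is unit, so u0 = 1.
The clause (u1) is unit, so u1 = 1.
Every clause now holds.

u0=1,  u1=1,  u2=0,  u3=0,  u4=1,  u5=0,  u6=0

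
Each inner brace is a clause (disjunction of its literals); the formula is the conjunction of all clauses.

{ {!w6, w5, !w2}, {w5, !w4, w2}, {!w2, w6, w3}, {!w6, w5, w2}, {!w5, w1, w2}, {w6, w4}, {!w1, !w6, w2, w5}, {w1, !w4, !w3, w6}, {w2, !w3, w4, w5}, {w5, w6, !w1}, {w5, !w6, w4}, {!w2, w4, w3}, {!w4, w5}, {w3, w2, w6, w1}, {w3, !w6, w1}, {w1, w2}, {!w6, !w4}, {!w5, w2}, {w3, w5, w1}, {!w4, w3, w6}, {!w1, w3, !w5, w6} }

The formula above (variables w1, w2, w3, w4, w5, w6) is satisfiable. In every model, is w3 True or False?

True

Suppose w3 = false.
Try w2 = false.
The clause (w1) is unit, so w1 = true.
The clause (!w5) is unit, so w5 = false.
The clause (!w4) is unit, so w4 = false.
The clause (!w6) is unit, so w6 = false.
Now (w6) is unsatisfied and unit — conflict.
That branch fails; take w2 = true instead.
The clause (w6) is unit, so w6 = true.
The clause (w5) is unit, so w5 = true.
The clause (w4) is unit, so w4 = true.
Now (!w4) is unsatisfied and unit — conflict.
Either choice for w2 ends in contradiction.
So every satisfying assignment has w3 = True.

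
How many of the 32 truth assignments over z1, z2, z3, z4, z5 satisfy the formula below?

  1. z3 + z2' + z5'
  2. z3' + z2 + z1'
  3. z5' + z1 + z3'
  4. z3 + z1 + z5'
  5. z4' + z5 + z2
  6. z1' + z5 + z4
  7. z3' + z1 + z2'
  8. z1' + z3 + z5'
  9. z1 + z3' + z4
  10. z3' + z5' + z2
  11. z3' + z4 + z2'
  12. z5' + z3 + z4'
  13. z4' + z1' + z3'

4

There are 2^5 = 32 truth assignments over (z1, z2, z3, z4, z5).
Split on z2. With z2 = 1, the clauses containing z2 are satisfied and z2' drops from the rest; 3 of the 2^4 = 16 assignments to the other variables satisfy what remains.
With z2 = 0, by the same count on the reduced clause set, 1 assignment works.
Total: 3 + 1 = 4.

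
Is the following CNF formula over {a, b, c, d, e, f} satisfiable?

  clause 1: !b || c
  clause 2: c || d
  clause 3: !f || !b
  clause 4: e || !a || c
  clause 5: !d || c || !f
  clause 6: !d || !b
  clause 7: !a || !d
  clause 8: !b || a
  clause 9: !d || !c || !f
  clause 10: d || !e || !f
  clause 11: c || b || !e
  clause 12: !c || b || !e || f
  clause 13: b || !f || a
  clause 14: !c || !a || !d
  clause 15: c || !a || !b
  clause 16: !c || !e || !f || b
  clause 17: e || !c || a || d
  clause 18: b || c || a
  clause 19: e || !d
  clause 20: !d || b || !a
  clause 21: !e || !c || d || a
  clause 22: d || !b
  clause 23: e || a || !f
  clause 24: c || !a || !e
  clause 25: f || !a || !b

Suppose b = false.
Suppose c = true.
Suppose a = true.
The clause (!d) is unit, so d = false.
Suppose e = false.
No clause remains; f is free.
A satisfying assignment: a: true,  b: false,  c: true,  d: false,  e: false,  f: false.

Yes, satisfiable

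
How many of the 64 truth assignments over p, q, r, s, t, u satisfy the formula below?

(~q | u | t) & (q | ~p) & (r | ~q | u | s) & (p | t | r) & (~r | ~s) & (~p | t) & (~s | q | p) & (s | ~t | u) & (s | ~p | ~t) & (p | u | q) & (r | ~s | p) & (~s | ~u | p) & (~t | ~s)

There are 2^6 = 64 truth assignments over (p, q, r, s, t, u).
Split on q. With q = 1, the clauses containing q are satisfied and ~q drops from the rest; 3 of the 2^5 = 32 assignments to the other variables satisfy what remains.
With q = 0, by the same count on the reduced clause set, 3 assignments work.
Total: 3 + 3 = 6.

6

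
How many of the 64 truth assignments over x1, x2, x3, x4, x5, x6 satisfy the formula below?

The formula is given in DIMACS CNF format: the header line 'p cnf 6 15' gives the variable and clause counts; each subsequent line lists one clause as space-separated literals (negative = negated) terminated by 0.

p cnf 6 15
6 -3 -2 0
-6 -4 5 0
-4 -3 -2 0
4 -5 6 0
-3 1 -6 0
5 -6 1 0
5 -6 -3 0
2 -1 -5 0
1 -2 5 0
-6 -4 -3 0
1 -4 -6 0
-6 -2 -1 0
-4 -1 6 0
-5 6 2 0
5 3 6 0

There are 2^6 = 64 truth assignments over (x1, x2, x3, x4, x5, x6).
Split on x6. With x6 = True, the clauses containing x6 are satisfied and ¬x6 drops from the rest; 3 of the 2^5 = 32 assignments to the other variables satisfy what remains.
With x6 = False, by the same count on the reduced clause set, 4 assignments work.
(One model: x1=F, x2=F, x3=F, x4=F, x5=T, x6=T.)
Total: 3 + 4 = 7.

7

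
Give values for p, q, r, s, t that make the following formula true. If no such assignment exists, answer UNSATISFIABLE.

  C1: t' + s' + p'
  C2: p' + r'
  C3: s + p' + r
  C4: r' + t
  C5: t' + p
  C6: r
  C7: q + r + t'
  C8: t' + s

(r) alone gives r = 1.
(p') alone gives p = 0.
(t) alone gives t = 1.
But (t') is also a unit clause — contradiction.

UNSATISFIABLE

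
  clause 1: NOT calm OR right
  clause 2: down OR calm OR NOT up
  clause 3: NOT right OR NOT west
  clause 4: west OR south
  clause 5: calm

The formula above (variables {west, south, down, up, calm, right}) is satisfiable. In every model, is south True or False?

Suppose south = false.
The clause (west) is unit, so west = true.
The clause (NOT right) is unit, so right = false.
The clause (NOT calm) is unit, so calm = false.
That conflicts with the unit clause (calm).
So every satisfying assignment has south = True.

True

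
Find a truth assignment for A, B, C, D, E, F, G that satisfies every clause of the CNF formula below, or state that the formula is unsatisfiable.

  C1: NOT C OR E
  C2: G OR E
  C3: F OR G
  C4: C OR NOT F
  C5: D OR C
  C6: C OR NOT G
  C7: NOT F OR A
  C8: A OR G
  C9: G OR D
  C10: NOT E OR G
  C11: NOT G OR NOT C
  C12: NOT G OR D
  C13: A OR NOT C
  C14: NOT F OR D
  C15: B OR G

UNSATISFIABLE

Suppose C = false.
Unit clause (NOT F) forces F = false.
Unit clause (G) forces G = true.
That conflicts with the unit clause (NOT G).
So C must be the other value — set C = true.
Unit clause (E) forces E = true.
Unit clause (G) forces G = true.
That conflicts with the unit clause (NOT G).
Both values of C lead to a conflict.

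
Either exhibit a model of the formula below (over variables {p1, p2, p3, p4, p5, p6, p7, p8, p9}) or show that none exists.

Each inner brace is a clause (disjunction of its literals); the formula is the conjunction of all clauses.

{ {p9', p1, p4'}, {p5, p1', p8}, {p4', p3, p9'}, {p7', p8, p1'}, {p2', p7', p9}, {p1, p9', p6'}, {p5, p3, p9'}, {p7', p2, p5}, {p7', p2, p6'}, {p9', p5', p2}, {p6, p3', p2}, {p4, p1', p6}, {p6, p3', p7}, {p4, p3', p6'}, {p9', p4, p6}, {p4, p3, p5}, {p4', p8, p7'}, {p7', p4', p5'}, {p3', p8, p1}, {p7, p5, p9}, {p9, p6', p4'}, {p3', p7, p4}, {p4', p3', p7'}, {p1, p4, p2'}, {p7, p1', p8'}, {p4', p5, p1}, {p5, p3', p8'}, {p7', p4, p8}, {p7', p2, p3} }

p1: 1, p2: 1, p3: 0, p4: 0, p5: 1, p6: 1, p7: 0, p8: 0, p9: 1

Try p9 = 1.
Try p1 = 1.
Try p5 = 1.
Unit clause (p2) forces p2 = 1.
Try p4 = 0.
Unit clause (p6) forces p6 = 1.
Unit clause (p3') forces p3 = 0.
Try p7 = 0.
Unit clause (p8') forces p8 = 0.
Every clause now holds.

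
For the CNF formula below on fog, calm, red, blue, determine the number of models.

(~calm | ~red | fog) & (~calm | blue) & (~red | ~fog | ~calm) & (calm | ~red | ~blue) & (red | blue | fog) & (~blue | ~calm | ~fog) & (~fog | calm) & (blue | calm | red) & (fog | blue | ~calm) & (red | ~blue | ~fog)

3

There are 2^4 = 16 truth assignments over (fog, calm, red, blue).
Split on fog. With fog = 1, the clauses containing fog are satisfied and ~fog drops from the rest; 0 of the 2^3 = 8 assignments to the other variables satisfy what remains.
With fog = 0, by the same count on the reduced clause set, 3 assignments work.
(One model: fog=F, calm=F, red=F, blue=T.)
Total: 0 + 3 = 3.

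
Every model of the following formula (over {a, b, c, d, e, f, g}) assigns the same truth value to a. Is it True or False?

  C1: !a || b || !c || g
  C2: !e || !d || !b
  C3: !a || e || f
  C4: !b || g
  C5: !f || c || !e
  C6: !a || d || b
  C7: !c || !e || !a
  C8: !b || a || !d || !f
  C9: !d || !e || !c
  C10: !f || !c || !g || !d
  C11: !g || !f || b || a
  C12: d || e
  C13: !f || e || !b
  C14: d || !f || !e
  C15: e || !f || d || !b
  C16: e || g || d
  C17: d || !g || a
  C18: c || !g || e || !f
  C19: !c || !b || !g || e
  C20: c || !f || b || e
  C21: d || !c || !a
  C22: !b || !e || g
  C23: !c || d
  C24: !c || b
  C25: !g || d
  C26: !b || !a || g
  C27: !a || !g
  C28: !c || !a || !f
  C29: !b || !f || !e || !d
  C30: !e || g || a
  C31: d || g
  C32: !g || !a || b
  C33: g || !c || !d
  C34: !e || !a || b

False

Suppose a = true.
The clause (!g) is unit, so g = false.
The clause (!b) is unit, so b = false.
The clause (!c) is unit, so c = false.
The clause (d) is unit, so d = true.
The clause (!e) is unit, so e = false.
The clause (f) is unit, so f = true.
But (!f) is also a unit clause — contradiction.
So every satisfying assignment has a = False.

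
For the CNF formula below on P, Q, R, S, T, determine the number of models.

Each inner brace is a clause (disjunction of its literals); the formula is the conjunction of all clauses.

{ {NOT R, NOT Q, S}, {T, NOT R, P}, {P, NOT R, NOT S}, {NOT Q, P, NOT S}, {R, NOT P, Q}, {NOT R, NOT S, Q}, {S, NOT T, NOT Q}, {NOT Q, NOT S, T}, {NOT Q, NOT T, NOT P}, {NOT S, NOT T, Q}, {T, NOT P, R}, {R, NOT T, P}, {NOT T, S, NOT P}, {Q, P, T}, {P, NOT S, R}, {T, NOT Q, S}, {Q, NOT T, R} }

There are 2^5 = 32 truth assignments over (P, Q, R, S, T).
Split on T. With T = true, the clauses containing T are satisfied and NOT T drops from the rest; 1 of the 2^4 = 16 assignments to the other variables satisfy what remains.
With T = false, by the same count on the reduced clause set, 1 assignment works.
Total: 1 + 1 = 2.

2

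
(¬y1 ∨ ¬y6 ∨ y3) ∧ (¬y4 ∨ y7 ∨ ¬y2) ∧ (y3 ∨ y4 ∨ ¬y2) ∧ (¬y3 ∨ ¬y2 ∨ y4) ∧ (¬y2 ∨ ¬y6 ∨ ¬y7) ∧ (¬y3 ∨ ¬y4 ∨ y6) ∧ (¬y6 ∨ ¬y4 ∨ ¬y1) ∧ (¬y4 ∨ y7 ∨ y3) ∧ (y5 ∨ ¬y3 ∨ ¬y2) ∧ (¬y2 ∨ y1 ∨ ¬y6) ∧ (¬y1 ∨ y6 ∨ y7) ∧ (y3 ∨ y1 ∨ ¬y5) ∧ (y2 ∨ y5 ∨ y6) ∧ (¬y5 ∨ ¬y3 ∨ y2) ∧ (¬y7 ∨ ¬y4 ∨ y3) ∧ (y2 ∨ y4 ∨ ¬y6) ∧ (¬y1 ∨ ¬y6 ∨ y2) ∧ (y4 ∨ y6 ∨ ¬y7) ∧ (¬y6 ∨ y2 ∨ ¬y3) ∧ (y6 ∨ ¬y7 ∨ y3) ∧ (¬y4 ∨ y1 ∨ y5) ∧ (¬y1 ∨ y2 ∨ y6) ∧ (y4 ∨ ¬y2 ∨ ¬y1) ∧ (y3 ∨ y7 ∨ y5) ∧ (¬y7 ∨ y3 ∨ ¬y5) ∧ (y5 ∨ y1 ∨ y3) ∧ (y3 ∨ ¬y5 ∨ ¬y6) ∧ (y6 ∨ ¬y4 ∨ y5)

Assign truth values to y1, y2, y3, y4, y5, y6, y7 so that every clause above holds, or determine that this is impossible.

UNSATISFIABLE

Case y1 = False:
Case y2 = False:
Case y3 = True:
(¬y5) alone gives y5 = False.
(y6) alone gives y6 = True.
That conflicts with the unit clause (¬y6).
So y3 must be the other value — set y3 = False.
(¬y5) alone gives y5 = False.
That conflicts with the unit clause (y5).
Either choice for y3 ends in contradiction.
So y2 must be the other value — set y2 = True.
(¬y6) alone gives y6 = False.
Case y4 = False:
(y3) alone gives y3 = True.
That conflicts with the unit clause (¬y3).
So y4 must be the other value — set y4 = True.
(y7) alone gives y7 = True.
(¬y3) alone gives y3 = False.
That conflicts with the unit clause (y3).
Either choice for y4 ends in contradiction.
Either choice for y2 ends in contradiction.
So y1 must be the other value — set y1 = True.
Case y6 = False:
(y7) alone gives y7 = True.
(y4) alone gives y4 = True.
(¬y3) alone gives y3 = False.
That conflicts with the unit clause (y3).
So y6 must be the other value — set y6 = True.
(y3) alone gives y3 = True.
(¬y4) alone gives y4 = False.
(¬y2) alone gives y2 = False.
That conflicts with the unit clause (y2).
Either choice for y6 ends in contradiction.
Either choice for y1 ends in contradiction.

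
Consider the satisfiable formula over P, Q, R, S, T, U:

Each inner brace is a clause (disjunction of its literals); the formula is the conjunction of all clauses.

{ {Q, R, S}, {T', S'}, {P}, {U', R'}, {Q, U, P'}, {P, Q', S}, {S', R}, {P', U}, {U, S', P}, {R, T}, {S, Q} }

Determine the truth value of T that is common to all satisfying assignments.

Suppose T = 0.
(P) alone gives P = 1.
(U) alone gives U = 1.
(R') alone gives R = 0.
But (R) is also a unit clause — contradiction.
So every satisfying assignment has T = True.

True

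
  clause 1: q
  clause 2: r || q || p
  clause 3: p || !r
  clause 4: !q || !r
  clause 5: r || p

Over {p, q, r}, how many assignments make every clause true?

There are 2^3 = 8 truth assignments over (p, q, r).
Split on q. With q = true, the clauses containing q are satisfied and !q drops from the rest; 1 of the 2^2 = 4 assignments to the other variables satisfy what remains.
With q = false, by the same count on the reduced clause set, 0 assignments work.
(One model: p=T, q=T, r=F.)
Total: 1 + 0 = 1.

1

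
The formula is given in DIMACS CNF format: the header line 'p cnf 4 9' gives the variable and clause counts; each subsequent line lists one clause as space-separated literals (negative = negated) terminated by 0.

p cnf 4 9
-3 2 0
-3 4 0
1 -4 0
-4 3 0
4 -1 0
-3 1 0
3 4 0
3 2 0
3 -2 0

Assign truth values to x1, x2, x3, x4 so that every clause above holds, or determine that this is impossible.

Branch on x3: set x3 = True.
From the singleton clause (x2), x2 = True.
From the singleton clause (x4), x4 = True.
From the singleton clause (x1), x1 = True.
All clauses are satisfied.

x1: True; x2: True; x3: True; x4: True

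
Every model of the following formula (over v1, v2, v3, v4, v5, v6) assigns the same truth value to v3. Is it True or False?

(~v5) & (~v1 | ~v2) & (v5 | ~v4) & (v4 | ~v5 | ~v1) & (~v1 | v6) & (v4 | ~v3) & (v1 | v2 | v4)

Suppose v3 = 1.
The clause (~v5) is unit, so v5 = 0.
The clause (~v4) is unit, so v4 = 0.
That conflicts with the unit clause (v4).
So every satisfying assignment has v3 = False.

False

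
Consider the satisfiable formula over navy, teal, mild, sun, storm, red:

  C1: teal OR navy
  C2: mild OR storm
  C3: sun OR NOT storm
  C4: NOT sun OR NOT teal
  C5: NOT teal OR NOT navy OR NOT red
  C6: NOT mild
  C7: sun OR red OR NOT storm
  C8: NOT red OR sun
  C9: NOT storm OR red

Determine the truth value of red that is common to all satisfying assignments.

True

Suppose red = false.
(NOT mild) alone gives mild = false.
(storm) alone gives storm = true.
Now (NOT storm) is unsatisfied and unit — conflict.
So every satisfying assignment has red = True.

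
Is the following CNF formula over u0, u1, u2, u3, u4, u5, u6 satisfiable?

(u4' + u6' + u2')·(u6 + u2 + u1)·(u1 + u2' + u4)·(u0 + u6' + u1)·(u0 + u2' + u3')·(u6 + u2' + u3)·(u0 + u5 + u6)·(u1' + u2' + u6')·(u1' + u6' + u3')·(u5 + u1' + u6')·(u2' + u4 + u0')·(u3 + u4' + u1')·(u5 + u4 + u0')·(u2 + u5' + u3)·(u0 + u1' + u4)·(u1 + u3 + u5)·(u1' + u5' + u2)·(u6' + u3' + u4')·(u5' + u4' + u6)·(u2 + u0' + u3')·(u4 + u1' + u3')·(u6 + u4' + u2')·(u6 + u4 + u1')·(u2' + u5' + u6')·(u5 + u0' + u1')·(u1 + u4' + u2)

Unsatisfiable

Branch on u4: set u4 = 0.
Branch on u1: set u1 = 1.
(u0) alone gives u0 = 1.
(u2') alone gives u2 = 0.
(u5) alone gives u5 = 1.
That conflicts with the unit clause (u5').
Backtrack on u1: now try u1 = 0.
(u2') alone gives u2 = 0.
(u6) alone gives u6 = 1.
(u0) alone gives u0 = 1.
(u5) alone gives u5 = 1.
(u3) alone gives u3 = 1.
That conflicts with the unit clause (u3').
Either choice for u1 ends in contradiction.
Backtrack on u4: now try u4 = 1.
Branch on u6: set u6 = 0.
(u5') alone gives u5 = 0.
(u0) alone gives u0 = 1.
(u2') alone gives u2 = 0.
(u1) alone gives u1 = 1.
That conflicts with the unit clause (u1').
Backtrack on u6: now try u6 = 1.
(u2') alone gives u2 = 0.
(u3') alone gives u3 = 0.
(u1') alone gives u1 = 0.
That conflicts with the unit clause (u1).
Either choice for u6 ends in contradiction.
Either choice for u4 ends in contradiction.
No assignment satisfies every clause.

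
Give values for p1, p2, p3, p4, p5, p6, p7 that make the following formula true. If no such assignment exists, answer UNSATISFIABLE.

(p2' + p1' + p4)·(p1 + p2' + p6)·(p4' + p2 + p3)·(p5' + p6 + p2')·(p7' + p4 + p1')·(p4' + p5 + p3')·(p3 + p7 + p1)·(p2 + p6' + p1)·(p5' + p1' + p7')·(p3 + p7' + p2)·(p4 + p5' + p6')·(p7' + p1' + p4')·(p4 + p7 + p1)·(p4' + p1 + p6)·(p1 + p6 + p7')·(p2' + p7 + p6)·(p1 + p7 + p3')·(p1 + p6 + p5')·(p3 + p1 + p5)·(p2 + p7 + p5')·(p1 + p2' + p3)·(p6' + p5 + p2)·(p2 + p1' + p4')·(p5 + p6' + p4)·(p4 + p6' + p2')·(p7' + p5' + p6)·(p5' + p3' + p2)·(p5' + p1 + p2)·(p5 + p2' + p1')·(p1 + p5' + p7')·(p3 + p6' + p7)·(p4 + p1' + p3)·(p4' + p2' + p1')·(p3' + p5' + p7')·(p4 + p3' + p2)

UNSATISFIABLE

Branch on p2: set p2 = 0.
Branch on p4: set p4 = 0.
Unit clause (p3') forces p3 = 0.
Unit clause (p7') forces p7 = 0.
Unit clause (p1) forces p1 = 1.
But (p1') is also a unit clause — contradiction.
So p4 must be the other value — set p4 = 1.
Unit clause (p3) forces p3 = 1.
Unit clause (p5) forces p5 = 1.
But (p5') is also a unit clause — contradiction.
Neither p4 = 1 nor p4 = 0 works.
So p2 must be the other value — set p2 = 1.
Branch on p1: set p1 = 0.
Unit clause (p6) forces p6 = 1.
Unit clause (p3) forces p3 = 1.
Unit clause (p7) forces p7 = 1.
Unit clause (p4) forces p4 = 1.
Unit clause (p5) forces p5 = 1.
But (p5') is also a unit clause — contradiction.
So p1 must be the other value — set p1 = 1.
Unit clause (p4) forces p4 = 1.
But (p4') is also a unit clause — contradiction.
Neither p1 = 1 nor p1 = 0 works.
Neither p2 = 1 nor p2 = 0 works.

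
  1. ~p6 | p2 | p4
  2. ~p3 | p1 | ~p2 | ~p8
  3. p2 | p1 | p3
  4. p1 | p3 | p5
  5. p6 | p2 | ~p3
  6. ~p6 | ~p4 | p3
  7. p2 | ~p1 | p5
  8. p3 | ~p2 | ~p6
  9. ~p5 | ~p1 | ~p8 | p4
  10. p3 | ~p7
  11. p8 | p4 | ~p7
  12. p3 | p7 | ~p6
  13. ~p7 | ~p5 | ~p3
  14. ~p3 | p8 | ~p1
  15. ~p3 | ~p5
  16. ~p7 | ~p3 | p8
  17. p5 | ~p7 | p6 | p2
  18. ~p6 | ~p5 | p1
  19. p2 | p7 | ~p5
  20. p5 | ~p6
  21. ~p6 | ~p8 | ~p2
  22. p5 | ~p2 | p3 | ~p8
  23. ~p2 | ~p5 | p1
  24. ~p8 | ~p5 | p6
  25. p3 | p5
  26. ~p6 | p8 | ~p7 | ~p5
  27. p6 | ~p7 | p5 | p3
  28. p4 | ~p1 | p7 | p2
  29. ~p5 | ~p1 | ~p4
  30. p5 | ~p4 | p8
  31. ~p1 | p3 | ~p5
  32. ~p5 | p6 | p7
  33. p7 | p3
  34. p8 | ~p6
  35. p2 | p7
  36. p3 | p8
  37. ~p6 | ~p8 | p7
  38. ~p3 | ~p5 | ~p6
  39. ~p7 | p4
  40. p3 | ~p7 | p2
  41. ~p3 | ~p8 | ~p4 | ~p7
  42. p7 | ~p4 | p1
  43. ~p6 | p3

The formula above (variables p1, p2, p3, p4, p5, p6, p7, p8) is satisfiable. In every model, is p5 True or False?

False

Suppose p5 = 1.
(~p3) alone gives p3 = 0.
(~p7) alone gives p7 = 0.
But (p7) is also a unit clause — contradiction.
So every satisfying assignment has p5 = False.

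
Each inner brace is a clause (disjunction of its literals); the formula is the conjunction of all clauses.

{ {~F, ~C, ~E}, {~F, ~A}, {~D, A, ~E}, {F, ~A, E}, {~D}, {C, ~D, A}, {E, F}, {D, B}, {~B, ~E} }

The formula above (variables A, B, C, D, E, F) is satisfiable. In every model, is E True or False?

False

Suppose E = 1.
The clause (~D) is unit, so D = 0.
The clause (B) is unit, so B = 1.
That conflicts with the unit clause (~B).
So every satisfying assignment has E = False.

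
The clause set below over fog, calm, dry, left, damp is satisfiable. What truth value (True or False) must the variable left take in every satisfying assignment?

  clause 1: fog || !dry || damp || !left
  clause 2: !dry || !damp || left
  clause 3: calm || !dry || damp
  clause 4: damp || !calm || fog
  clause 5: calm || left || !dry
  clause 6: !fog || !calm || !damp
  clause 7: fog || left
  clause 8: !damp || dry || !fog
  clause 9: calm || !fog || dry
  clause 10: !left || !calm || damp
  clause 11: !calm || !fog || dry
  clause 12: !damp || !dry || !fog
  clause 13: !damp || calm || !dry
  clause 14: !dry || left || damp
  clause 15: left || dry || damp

True

Suppose left = false.
Unit clause (fog) forces fog = true.
Case dry = false:
Unit clause (!damp) forces damp = false.
Now (damp) is unsatisfied and unit — conflict.
So dry must be the other value — set dry = true.
Unit clause (!damp) forces damp = false.
Now (damp) is unsatisfied and unit — conflict.
Neither dry = true nor dry = false works.
So every satisfying assignment has left = True.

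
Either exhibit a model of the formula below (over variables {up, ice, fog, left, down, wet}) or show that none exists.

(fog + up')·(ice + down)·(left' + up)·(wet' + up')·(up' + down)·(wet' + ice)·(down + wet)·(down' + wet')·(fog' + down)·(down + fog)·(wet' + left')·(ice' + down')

up ↦ 0,  ice ↦ 0,  fog ↦ 1,  left ↦ 0,  down ↦ 1,  wet ↦ 0

Suppose fog = 1.
(down) alone gives down = 1.
(wet') alone gives wet = 0.
(ice') alone gives ice = 0.
Suppose left = 0.
All clauses hold; up can take either value.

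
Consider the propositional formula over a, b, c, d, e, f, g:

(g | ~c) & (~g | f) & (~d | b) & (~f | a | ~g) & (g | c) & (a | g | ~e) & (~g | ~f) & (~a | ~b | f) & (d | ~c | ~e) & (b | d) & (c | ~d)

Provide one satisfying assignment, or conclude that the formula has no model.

Branch on g: set g = 1.
Unit clause (f) forces f = 1.
Now (~f) is unsatisfied and unit — conflict.
Undo g and try g = 0.
Unit clause (~c) forces c = 0.
Now (c) is unsatisfied and unit — conflict.
Both values of g lead to a conflict.

UNSATISFIABLE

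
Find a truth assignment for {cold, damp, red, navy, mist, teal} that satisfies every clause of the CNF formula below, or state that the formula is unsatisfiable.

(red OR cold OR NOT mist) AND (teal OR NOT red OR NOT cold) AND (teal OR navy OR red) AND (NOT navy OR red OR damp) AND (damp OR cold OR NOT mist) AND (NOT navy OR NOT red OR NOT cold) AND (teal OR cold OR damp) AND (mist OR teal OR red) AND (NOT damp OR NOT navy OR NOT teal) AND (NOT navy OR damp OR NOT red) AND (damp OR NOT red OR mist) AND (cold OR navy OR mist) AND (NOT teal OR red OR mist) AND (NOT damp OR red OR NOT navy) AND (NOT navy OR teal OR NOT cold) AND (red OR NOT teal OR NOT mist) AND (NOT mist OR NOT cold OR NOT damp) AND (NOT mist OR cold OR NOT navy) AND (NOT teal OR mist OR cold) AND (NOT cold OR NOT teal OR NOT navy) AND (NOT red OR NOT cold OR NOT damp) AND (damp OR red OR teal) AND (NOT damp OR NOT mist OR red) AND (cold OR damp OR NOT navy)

cold ↦ false, damp ↦ true, red ↦ true, navy ↦ true, mist ↦ false, teal ↦ false

Suppose red = true.
Suppose teal = false.
From the singleton clause (NOT cold), cold = false.
From the singleton clause (damp), damp = true.
Suppose navy = true.
From the singleton clause (NOT mist), mist = false.
All clauses are satisfied.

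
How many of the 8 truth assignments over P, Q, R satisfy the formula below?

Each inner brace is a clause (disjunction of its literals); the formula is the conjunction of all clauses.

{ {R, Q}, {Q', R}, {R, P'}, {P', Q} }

There are 2^3 = 8 truth assignments over (P, Q, R).
Split on P. With P = 1, the clauses containing P are satisfied and P' drops from the rest; 1 of the 2^2 = 4 assignments to the other variables satisfy what remains.
With P = 0, by the same count on the reduced clause set, 2 assignments work.
Total: 1 + 2 = 3.

3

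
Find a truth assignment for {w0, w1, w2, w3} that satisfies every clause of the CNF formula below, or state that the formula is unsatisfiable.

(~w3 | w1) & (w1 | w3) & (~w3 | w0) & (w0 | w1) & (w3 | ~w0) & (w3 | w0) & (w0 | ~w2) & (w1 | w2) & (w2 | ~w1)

Case w3 = 1:
(w1) alone gives w1 = 1.
(w0) alone gives w0 = 1.
(w2) alone gives w2 = 1.
This assignment satisfies each clause.

w0: 1; w1: 1; w2: 1; w3: 1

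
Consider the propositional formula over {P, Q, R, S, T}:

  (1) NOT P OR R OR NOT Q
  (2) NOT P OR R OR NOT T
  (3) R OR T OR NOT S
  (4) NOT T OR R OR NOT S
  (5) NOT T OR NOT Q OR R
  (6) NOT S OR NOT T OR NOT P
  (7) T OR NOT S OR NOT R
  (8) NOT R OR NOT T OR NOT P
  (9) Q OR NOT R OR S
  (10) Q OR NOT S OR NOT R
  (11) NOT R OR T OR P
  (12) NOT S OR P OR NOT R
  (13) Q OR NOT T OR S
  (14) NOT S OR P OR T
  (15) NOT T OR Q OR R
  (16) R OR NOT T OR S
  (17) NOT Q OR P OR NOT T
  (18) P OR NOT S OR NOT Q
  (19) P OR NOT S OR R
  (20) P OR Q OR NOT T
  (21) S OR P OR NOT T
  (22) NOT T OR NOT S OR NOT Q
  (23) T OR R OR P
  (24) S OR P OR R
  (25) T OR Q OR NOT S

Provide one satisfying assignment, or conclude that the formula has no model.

Try P = true.
Try R = false.
From the singleton clause (NOT Q), Q = false.
From the singleton clause (NOT T), T = false.
From the singleton clause (NOT S), S = false.
All clauses are satisfied.

P=true,  Q=false,  R=false,  S=false,  T=false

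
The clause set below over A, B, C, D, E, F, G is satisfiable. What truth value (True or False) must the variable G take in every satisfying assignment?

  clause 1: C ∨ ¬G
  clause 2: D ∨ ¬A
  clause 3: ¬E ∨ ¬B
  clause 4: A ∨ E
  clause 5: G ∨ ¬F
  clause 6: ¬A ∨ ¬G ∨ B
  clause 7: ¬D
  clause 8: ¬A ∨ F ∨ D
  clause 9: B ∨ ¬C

False

Suppose G = True.
(C) alone gives C = True.
(¬D) alone gives D = False.
(¬A) alone gives A = False.
(E) alone gives E = True.
(¬B) alone gives B = False.
Now (B) is unsatisfied and unit — conflict.
So every satisfying assignment has G = False.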